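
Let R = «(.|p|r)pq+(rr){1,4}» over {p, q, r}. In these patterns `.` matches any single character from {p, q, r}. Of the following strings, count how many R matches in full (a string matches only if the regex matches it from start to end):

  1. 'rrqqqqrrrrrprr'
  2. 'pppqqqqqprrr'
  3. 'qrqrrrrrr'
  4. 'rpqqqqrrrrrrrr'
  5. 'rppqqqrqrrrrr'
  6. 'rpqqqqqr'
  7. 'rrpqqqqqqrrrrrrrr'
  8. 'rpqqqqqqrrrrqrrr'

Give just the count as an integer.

1 → no match
2 → no match
3 → no match
4 → match
5 → no match
6 → no match — must end with 'rr'
7 → no match
8 → no match
Total matched: 1

1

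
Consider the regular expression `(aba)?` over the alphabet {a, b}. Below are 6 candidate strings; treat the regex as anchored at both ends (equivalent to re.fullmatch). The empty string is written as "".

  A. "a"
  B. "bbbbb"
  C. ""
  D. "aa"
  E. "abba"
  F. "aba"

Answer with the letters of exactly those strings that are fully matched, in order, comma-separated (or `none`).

C, F

A. "a" → no match
B. "bbbbb" → no match
C. "" → match
D. "aa" → no match
E. "abba" → no match
F. "aba" → match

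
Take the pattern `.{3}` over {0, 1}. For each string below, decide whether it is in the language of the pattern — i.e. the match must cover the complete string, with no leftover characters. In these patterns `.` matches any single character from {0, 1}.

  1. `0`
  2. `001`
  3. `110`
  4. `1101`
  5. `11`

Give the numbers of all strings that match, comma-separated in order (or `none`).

2, 3

1 → no match
2 → match
3 → match
4 → no match
5 → no match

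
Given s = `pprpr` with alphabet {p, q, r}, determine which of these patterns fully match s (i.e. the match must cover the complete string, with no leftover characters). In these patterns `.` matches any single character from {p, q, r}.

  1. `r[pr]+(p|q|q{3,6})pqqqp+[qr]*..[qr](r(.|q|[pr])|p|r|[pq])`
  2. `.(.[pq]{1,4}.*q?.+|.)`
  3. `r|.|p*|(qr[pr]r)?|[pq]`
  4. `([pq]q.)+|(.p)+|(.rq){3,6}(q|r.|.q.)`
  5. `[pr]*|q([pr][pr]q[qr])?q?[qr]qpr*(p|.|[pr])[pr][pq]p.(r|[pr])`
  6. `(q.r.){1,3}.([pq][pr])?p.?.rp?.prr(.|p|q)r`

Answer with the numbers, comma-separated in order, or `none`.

1 → no match — must start with `r`
2 → no match
3 → no match
4 → no match
5 → match
6 → no match — must start with `q`

5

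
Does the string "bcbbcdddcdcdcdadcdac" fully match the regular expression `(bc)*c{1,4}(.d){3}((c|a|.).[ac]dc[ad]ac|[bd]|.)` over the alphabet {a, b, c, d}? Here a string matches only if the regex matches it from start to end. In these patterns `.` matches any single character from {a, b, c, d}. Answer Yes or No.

No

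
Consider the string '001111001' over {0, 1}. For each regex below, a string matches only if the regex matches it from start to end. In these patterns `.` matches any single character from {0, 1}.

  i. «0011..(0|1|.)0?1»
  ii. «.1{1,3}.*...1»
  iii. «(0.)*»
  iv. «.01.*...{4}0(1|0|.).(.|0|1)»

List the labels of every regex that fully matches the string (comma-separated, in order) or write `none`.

i

i → match
ii → no match
iii → no match
iv → no match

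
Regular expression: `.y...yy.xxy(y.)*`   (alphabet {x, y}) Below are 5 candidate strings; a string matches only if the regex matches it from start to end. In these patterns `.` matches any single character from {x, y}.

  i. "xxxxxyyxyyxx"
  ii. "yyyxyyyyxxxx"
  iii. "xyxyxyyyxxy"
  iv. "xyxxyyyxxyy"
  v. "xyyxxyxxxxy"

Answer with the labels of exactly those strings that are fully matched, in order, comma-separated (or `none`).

i → no match
ii → no match
iii → match
iv → no match
v → no match

iii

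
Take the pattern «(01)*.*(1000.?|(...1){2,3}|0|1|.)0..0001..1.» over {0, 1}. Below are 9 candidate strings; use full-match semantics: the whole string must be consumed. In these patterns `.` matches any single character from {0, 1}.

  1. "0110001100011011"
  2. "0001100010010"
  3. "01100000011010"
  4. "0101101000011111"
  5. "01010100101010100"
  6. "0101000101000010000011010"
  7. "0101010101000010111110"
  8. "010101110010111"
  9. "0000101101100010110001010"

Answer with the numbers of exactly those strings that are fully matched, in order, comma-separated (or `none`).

1, 2, 3, 4

1 → match
2 → match
3 → match
4 → match
5 → no match
6 → no match
7 → no match
8 → no match
9 → no match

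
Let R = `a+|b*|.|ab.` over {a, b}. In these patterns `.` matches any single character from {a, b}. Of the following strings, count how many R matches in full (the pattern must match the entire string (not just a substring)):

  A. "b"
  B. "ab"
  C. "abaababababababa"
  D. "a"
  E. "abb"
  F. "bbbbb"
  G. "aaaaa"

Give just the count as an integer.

5

A → match
B → no match
C → no match
D → match
E → match
F → match
G → match
Total matched: 5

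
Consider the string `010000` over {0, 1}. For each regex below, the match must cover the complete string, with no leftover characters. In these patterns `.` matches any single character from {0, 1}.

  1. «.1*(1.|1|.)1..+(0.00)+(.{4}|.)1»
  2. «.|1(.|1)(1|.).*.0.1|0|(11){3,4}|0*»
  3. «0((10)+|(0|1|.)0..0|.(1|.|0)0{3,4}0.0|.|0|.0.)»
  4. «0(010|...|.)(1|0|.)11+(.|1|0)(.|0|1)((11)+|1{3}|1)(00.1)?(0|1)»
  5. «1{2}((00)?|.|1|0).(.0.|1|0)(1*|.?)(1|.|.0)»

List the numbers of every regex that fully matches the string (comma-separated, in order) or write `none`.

1 → no match — must end with `1`
2 → no match
3 → match
4 → no match
5 → no match — must start with `1`

3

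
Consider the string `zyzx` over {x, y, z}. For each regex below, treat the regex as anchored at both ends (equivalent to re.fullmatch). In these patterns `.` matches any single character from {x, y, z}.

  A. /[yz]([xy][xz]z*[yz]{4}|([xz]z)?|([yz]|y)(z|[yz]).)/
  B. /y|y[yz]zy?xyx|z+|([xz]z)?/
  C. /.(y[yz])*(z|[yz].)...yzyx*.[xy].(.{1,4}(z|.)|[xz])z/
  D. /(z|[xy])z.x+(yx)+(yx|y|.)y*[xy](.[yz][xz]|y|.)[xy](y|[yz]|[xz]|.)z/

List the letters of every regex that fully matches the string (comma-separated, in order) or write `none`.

A

A → match
B → no match
C → no match — must end with `z`
D → no match — must end with `z`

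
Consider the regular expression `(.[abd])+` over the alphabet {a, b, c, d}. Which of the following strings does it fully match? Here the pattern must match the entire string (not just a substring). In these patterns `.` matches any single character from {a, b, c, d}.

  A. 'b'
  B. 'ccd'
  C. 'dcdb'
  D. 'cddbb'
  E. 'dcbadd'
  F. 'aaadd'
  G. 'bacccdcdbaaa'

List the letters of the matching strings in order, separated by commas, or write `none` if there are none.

none

A → no match
B → no match
C → no match
D → no match
E → no match
F → no match
G → no match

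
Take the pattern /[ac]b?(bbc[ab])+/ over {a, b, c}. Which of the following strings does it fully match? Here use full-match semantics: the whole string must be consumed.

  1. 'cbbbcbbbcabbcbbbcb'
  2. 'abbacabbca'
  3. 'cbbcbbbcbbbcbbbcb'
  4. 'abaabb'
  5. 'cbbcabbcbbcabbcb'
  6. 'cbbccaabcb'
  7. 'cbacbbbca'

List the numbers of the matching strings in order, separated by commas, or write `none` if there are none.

1, 3

1 → match
2. 'abbacabbca' → no match
3 → match
4. 'abaabb' → no match
5 → no match
6. 'cbbccaabcb' → no match
7. 'cbacbbbca' → no match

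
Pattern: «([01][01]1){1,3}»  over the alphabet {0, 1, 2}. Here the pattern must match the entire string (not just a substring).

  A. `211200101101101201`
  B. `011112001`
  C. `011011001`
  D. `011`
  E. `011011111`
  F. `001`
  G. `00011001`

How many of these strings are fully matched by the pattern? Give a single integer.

4

A → no match
B → no match
C → match
D → match
E → match
F → match
G → no match
Total matched: 4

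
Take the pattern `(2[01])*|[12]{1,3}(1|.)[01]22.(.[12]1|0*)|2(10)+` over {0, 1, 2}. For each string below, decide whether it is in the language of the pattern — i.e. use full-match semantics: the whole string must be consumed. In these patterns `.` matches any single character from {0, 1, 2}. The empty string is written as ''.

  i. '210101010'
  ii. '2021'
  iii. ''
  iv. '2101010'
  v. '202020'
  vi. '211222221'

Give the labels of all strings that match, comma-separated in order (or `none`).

i. '210101010' → match
ii. '2021' → match
iii. '' → match
iv. '2101010' → match
v. '202020' → match
vi. '211222221' → match

i, ii, iii, iv, v, vi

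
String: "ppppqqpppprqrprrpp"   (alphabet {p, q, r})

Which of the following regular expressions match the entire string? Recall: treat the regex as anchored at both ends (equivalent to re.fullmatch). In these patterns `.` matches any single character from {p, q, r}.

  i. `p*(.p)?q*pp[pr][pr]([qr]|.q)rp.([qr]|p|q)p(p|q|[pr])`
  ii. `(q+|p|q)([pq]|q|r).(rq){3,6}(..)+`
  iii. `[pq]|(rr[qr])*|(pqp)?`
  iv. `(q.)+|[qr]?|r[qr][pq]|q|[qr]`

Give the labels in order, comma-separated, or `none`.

i

i → match
ii → no match
iii → no match
iv → no match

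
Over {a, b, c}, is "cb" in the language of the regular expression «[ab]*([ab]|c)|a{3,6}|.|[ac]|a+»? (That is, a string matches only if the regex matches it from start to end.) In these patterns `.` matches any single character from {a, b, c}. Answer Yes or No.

No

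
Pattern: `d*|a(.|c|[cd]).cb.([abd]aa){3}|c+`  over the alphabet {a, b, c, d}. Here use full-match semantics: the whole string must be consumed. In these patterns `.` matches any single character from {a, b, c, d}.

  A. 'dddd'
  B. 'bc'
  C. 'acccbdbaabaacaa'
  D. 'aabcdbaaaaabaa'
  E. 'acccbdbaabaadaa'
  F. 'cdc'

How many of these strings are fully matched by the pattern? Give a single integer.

A → match
B → no match
C → no match
D → no match
E → match
F → no match
Total matched: 2

2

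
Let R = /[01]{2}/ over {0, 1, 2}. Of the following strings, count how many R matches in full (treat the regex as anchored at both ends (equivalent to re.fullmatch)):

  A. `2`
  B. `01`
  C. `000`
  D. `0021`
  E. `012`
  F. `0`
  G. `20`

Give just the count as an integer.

1

A → no match
B → match
C → no match
D → no match
E → no match
F → no match
G → no match
Total matched: 1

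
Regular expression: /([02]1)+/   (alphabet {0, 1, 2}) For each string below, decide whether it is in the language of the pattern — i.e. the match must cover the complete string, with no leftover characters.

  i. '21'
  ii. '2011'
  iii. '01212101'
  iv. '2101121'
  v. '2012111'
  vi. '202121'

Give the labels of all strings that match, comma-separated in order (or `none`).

i. '21' → match
ii. '2011' → no match
iii. '01212101' → match
iv. '2101121' → no match
v. '2012111' → no match
vi. '202121' → no match

i, iii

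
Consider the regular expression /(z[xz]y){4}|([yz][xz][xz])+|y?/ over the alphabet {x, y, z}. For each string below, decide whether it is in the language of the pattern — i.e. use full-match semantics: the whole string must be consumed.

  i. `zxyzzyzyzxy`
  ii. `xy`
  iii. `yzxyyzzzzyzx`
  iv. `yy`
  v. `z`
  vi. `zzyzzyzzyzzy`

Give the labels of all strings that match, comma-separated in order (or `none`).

vi

i. `zxyzzyzyzxy` → no match
ii. `xy` → no match
iii. `yzxyyzzzzyzx` → no match
iv. `yy` → no match
v. `z` → no match
vi. `zzyzzyzzyzzy` → match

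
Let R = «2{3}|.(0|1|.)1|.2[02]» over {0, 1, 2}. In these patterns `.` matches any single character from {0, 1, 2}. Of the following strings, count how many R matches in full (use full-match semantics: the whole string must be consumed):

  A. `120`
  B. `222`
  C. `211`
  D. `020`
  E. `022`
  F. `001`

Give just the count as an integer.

A. `120` → match
B. `222` → match
C. `211` → match
D. `020` → match
E. `022` → match
F. `001` → match
Total matched: 6

6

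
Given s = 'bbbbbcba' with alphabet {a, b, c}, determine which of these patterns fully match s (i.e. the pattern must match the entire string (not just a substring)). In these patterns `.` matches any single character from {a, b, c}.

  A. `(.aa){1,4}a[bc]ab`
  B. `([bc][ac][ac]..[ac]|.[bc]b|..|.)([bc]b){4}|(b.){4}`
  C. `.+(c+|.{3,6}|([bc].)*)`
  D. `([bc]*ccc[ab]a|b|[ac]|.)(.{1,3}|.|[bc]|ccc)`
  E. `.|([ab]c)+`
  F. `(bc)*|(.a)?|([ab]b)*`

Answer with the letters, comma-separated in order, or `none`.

A → no match — must end with 'ab'
B → match
C → match
D → no match
E → no match
F → no match

B, C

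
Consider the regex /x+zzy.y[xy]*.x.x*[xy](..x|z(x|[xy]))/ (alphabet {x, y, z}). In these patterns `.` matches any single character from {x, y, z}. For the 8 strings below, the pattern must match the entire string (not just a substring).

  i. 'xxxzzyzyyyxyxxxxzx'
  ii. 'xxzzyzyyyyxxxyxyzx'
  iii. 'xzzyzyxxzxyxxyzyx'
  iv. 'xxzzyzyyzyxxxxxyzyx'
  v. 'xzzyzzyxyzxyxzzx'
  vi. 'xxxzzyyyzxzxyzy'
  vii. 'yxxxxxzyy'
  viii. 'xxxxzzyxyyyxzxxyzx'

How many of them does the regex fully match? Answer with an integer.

i → match
ii → match
iii → match
iv → no match
v → no match
vi → match
vii → no match — must start with 'x'
viii → match
Total matched: 5

5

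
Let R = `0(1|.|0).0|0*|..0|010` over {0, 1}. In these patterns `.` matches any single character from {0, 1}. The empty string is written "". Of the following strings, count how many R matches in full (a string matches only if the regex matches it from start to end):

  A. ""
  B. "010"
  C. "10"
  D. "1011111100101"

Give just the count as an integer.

A → match
B → match
C → no match
D → no match
Total matched: 2

2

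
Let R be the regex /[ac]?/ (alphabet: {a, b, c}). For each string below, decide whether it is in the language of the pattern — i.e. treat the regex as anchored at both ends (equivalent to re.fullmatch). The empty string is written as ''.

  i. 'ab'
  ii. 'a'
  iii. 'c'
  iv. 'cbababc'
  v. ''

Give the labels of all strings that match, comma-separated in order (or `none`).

i → no match
ii → match
iii → match
iv → no match
v → match

ii, iii, v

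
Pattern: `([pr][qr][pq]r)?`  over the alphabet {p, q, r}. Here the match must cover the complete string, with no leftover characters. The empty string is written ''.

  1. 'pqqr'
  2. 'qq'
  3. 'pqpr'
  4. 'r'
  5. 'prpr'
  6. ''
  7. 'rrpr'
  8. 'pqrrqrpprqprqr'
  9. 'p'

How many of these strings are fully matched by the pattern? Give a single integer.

5

1 → match
2 → no match
3 → match
4 → no match
5 → match
6 → match
7 → match
8 → no match
9 → no match
Total matched: 5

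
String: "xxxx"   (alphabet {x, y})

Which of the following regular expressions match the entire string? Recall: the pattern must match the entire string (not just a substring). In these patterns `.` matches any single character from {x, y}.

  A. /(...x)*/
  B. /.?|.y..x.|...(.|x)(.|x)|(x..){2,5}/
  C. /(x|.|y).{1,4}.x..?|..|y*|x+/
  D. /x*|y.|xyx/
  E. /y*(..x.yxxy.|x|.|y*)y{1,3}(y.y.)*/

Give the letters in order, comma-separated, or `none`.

A, C, D

A → match
B → no match
C → match
D → match
E → no match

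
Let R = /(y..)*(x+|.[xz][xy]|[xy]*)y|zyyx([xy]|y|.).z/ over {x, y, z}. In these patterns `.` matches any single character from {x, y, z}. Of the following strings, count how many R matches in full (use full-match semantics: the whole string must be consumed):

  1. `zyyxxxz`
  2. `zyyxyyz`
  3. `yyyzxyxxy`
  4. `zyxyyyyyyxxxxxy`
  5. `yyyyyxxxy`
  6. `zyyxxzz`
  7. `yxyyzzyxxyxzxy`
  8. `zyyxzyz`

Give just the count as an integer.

6

1 → match
2 → match
3 → no match
4 → no match
5 → match
6 → match
7 → match
8 → match
Total matched: 6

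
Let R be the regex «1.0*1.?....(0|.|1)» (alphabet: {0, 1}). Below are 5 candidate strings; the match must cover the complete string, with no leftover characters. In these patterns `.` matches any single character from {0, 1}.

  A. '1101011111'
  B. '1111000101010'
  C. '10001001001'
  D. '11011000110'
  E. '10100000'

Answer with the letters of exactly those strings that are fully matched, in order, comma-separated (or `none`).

A → match
B → no match
C → match
D → no match
E → match

A, C, E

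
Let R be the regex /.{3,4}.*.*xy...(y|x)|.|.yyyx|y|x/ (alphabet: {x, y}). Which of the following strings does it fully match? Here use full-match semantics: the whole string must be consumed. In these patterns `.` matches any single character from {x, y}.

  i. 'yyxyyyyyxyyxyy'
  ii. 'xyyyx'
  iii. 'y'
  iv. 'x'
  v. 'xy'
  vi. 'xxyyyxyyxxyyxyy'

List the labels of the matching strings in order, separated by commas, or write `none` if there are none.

i → match
ii → match
iii → match
iv → match
v → no match
vi → match

i, ii, iii, iv, vi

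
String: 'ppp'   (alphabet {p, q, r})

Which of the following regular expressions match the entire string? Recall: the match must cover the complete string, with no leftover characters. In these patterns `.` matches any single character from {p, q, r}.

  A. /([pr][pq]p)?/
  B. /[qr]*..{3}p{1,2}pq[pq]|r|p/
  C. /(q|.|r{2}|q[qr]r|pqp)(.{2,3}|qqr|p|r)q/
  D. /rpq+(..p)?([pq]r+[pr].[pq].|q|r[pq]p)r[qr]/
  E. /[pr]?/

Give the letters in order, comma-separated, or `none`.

A

A → match
B → no match
C → no match — must end with 'q'
D → no match — must start with 'rpq'
E → no match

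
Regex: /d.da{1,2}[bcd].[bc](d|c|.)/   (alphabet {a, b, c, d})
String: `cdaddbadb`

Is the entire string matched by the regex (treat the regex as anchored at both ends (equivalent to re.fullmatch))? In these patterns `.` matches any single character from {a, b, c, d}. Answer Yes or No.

Every match must start with `d`, but `cdaddbadb` does not.

No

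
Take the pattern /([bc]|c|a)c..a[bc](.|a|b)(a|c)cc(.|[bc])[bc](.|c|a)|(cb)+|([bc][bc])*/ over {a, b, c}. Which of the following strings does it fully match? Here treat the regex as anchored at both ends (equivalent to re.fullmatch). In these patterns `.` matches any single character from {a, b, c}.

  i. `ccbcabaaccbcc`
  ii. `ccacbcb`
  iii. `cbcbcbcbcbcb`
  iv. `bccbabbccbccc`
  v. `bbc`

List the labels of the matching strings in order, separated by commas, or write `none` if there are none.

i → match
ii → no match
iii → match
iv → no match
v → no match

i, iii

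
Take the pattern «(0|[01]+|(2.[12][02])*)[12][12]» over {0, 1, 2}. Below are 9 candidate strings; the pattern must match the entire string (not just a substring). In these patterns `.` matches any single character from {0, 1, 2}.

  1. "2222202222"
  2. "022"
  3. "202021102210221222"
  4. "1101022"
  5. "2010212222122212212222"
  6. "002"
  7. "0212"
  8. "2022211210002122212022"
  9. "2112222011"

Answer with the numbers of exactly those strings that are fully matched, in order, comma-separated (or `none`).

1 → match
2 → match
3 → match
4 → match
5 → match
6 → no match
7 → no match
8 → no match
9 → match

1, 2, 3, 4, 5, 9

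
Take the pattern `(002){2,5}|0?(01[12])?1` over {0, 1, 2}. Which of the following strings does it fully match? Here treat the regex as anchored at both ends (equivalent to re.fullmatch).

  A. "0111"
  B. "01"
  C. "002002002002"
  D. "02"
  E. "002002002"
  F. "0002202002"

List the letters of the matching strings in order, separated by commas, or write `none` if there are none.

A → match
B → match
C → match
D → no match
E → match
F → no match

A, B, C, E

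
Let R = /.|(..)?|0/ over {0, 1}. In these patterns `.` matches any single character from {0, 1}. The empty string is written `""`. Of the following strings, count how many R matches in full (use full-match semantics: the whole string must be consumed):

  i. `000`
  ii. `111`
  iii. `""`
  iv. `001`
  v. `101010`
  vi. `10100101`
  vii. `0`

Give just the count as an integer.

i → no match
ii → no match
iii → match
iv → no match
v → no match
vi → no match
vii → match
Total matched: 2

2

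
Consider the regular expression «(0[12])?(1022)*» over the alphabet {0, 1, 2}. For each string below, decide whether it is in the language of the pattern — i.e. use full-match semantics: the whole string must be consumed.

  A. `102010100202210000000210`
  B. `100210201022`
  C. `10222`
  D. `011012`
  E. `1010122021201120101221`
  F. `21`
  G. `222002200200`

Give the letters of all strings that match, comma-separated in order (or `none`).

A → no match
B → no match
C → no match
D → no match
E → no match
F → no match
G → no match

none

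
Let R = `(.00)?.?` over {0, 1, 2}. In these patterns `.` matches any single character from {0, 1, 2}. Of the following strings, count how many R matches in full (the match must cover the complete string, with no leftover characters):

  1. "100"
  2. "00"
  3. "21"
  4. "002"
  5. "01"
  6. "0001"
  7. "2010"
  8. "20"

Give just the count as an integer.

1 → match
2 → no match
3 → no match
4 → no match
5 → no match
6 → match
7 → no match
8 → no match
Total matched: 2

2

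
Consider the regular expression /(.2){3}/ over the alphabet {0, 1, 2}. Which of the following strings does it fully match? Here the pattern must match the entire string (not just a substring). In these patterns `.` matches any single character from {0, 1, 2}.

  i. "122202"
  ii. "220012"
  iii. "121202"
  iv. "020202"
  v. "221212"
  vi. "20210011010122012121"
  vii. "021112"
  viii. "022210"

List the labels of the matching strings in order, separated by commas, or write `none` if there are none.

i → match
ii → no match
iii → match
iv → match
v → match
vi → no match — must end with "2"
vii → no match
viii → no match — must end with "2"

i, iii, iv, v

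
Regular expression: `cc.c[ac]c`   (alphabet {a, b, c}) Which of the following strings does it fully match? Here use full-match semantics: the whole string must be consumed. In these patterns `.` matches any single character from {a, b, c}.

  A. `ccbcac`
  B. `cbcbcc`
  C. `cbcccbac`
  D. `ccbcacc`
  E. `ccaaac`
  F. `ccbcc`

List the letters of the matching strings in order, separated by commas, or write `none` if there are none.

A

A → match
B → no match — must start with `cc`
C → no match — must start with `cc`
D → no match
E → no match
F → no match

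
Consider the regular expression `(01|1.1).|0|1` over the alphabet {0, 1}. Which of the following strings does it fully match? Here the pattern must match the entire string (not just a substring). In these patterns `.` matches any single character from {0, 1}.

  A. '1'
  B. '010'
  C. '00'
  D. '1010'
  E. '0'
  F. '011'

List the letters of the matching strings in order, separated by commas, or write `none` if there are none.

A → match
B → match
C → no match
D → match
E → match
F → match

A, B, D, E, F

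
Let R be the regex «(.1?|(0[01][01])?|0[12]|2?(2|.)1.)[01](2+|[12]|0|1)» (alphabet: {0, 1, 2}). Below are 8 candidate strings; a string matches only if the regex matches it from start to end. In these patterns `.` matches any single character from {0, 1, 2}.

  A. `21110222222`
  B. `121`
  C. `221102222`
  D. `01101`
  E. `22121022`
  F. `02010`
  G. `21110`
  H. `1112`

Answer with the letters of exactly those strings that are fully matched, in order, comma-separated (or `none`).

A → match
B → no match
C → match
D → match
E → no match
F → no match
G → match
H → match

A, C, D, G, H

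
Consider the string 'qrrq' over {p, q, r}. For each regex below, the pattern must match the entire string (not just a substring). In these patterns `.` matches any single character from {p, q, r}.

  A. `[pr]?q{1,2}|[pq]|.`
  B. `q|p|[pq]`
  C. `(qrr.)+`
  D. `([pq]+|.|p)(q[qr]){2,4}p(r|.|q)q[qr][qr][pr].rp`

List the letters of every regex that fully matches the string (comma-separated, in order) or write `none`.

C

A → no match
B → no match
C → match
D → no match — must end with 'rp'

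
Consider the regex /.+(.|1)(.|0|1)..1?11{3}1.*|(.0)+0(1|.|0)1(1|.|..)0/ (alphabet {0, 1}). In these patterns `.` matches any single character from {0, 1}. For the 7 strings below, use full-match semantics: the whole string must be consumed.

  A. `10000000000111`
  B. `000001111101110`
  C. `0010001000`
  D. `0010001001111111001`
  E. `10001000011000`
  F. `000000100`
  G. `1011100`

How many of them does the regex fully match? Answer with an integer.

A → no match
B → match
C. `0010001000` → match
D → match
E → match
F. `000000100` → match
G. `1011100` → no match
Total matched: 5

5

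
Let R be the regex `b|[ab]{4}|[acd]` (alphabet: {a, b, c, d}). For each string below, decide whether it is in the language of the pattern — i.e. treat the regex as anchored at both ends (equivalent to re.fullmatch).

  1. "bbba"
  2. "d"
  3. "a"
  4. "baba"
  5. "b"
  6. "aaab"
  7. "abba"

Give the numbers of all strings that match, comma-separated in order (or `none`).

1 → match
2 → match
3 → match
4 → match
5 → match
6 → match
7 → match

1, 2, 3, 4, 5, 6, 7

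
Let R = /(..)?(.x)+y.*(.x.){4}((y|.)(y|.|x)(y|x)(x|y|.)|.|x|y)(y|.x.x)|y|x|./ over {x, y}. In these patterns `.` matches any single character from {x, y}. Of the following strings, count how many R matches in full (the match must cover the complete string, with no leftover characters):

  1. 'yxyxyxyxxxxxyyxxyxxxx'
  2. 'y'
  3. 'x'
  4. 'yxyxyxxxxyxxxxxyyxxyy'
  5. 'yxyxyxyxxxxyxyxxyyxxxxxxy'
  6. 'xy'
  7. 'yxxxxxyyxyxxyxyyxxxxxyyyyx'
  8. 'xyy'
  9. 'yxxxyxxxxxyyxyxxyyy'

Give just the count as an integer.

6

1 → match
2 → match
3 → match
4 → match
5 → match
6 → no match
7 → no match
8 → no match
9 → match
Total matched: 6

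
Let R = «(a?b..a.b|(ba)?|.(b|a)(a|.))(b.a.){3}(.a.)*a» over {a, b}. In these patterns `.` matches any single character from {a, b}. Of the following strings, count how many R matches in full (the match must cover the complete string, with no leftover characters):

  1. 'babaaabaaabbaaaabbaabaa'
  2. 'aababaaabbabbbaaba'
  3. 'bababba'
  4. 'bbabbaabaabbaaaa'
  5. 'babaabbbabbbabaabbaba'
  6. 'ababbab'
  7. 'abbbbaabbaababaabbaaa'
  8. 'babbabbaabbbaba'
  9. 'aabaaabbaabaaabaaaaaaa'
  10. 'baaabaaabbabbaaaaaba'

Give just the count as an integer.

3

1 → no match
2 → no match
3 → no match
4 → match
5 → match
6 → no match — must end with 'a'
7 → no match
8 → match
9 → no match
10 → no match
Total matched: 3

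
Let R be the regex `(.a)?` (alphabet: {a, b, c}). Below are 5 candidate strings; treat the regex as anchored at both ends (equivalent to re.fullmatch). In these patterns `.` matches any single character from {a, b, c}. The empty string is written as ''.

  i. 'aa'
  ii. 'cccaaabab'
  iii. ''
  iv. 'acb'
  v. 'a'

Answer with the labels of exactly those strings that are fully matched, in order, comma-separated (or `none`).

i → match
ii → no match
iii → match
iv → no match
v → no match

i, iii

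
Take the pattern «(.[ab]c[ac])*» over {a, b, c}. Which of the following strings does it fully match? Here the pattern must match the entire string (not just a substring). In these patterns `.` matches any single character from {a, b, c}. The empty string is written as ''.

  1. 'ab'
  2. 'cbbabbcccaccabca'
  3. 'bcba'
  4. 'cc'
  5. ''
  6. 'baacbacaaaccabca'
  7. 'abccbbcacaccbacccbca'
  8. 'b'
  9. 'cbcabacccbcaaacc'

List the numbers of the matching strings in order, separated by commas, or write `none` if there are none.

5, 7, 9

1 → no match
2 → no match
3 → no match
4 → no match
5 → match
6 → no match
7 → match
8 → no match
9 → match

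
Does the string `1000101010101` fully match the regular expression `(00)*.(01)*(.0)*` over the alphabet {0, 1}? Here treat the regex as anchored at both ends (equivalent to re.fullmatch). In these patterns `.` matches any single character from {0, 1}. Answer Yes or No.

No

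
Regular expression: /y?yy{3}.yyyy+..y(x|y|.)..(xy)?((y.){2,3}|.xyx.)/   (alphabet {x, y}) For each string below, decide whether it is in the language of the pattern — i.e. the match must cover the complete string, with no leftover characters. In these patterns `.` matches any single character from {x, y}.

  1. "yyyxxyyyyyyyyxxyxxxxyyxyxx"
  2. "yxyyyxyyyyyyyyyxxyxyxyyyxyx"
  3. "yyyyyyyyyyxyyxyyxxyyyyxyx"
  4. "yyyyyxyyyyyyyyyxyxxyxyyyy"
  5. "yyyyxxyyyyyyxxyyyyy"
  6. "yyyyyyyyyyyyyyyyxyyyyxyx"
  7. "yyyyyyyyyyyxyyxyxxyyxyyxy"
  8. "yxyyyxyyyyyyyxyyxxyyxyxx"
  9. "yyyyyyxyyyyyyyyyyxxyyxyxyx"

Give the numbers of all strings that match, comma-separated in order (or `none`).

6

1 → no match
2 → no match
3 → no match
4 → no match
5 → no match
6 → match
7 → no match
8 → no match
9 → no match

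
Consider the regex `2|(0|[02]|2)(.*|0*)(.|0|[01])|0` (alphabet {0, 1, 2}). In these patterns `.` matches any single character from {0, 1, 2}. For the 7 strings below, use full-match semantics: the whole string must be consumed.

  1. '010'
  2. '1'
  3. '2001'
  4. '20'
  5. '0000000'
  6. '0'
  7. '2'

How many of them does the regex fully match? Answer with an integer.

1 → match
2 → no match
3 → match
4 → match
5 → match
6 → match
7 → match
Total matched: 6

6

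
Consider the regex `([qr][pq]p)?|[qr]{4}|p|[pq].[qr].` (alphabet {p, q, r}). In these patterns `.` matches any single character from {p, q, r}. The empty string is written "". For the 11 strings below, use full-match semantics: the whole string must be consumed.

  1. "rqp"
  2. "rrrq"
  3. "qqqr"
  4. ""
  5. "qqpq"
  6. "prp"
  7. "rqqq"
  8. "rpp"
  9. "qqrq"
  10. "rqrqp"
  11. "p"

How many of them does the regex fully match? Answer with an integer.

1 → match
2 → match
3 → match
4 → match
5 → no match
6 → no match
7 → match
8 → match
9 → match
10 → no match
11 → match
Total matched: 8

8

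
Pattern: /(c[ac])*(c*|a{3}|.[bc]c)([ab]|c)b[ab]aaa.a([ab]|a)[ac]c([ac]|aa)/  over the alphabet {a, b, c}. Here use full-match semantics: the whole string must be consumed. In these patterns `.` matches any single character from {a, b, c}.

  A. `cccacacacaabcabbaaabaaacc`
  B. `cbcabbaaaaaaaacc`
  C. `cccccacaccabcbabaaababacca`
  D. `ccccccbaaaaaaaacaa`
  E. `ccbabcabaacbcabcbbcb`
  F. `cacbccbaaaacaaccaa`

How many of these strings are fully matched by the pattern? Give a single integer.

3

A → match
B → no match
C → no match
D → match
E → no match
F → match
Total matched: 3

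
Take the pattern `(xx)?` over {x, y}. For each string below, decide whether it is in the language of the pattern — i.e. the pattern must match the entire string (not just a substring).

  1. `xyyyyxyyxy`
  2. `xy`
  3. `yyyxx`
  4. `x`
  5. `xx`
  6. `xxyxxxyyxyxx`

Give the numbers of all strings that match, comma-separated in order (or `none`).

1 → no match
2 → no match
3 → no match
4 → no match
5 → match
6 → no match

5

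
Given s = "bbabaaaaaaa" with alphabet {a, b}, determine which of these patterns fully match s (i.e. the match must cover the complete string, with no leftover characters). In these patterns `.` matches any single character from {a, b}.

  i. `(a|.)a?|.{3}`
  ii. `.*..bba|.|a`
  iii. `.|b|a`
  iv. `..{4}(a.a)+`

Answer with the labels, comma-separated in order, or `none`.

iv

i → no match
ii → no match
iii → no match
iv → match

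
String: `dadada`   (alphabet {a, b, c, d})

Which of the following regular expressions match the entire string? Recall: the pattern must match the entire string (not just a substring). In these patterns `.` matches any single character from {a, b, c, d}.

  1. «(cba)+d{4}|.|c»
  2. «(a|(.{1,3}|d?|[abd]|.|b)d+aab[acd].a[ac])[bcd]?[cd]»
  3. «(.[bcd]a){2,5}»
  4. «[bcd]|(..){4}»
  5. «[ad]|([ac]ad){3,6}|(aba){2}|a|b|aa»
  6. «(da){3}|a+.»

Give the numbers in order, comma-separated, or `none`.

6

1 → no match
2 → no match
3 → no match
4 → no match
5 → no match
6 → match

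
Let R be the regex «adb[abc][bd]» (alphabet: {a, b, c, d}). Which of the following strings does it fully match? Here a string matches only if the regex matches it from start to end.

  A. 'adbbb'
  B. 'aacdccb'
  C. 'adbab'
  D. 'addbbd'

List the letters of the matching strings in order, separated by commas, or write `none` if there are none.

A. 'adbbb' → match
B. 'aacdccb' → no match — must start with 'adb'
C. 'adbab' → match
D. 'addbbd' → no match — must start with 'adb'

A, C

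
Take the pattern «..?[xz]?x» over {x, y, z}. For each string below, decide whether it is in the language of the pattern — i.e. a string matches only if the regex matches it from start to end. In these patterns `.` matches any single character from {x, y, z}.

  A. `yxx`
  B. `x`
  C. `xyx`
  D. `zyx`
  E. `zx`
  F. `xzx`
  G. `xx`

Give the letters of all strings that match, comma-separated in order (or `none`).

A → match
B → no match
C → match
D → match
E → match
F → match
G → match

A, C, D, E, F, G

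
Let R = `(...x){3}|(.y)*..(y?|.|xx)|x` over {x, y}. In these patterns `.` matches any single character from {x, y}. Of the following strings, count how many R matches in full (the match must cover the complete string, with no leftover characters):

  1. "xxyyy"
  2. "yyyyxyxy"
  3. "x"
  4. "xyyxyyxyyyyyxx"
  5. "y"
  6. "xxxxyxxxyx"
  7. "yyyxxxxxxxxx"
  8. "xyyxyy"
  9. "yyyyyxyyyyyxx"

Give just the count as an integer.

1. "xxyyy" → no match
2. "yyyyxyxy" → match
3. "x" → match
4 → no match
5. "y" → no match
6. "xxxxyxxxyx" → no match
7. "yyyxxxxxxxxx" → match
8. "xyyxyy" → no match
9 → no match
Total matched: 3

3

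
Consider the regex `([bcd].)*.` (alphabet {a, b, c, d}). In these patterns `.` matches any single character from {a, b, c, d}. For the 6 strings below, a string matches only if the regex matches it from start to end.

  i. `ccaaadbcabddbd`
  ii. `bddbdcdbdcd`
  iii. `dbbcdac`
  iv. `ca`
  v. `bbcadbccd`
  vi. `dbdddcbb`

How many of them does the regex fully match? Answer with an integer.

3

i → no match
ii → match
iii → match
iv → no match
v → match
vi → no match
Total matched: 3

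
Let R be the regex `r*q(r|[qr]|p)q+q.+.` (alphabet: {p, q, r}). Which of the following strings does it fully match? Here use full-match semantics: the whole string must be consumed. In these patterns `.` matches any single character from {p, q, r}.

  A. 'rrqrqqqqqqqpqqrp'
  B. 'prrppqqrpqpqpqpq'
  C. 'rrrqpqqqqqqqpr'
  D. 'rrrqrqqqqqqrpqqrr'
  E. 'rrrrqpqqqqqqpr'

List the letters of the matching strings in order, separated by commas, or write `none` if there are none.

A, C, D, E

A → match
B → no match
C → match
D → match
E → match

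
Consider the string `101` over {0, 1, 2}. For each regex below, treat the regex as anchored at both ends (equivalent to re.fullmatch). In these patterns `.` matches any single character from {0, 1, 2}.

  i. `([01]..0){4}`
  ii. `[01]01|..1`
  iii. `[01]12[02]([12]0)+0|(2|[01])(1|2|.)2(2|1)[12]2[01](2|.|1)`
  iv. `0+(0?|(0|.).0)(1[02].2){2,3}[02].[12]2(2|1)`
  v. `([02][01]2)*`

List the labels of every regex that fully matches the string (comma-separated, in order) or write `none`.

ii

i → no match — must end with `0`
ii → match
iii → no match
iv → no match — must start with `0`
v → no match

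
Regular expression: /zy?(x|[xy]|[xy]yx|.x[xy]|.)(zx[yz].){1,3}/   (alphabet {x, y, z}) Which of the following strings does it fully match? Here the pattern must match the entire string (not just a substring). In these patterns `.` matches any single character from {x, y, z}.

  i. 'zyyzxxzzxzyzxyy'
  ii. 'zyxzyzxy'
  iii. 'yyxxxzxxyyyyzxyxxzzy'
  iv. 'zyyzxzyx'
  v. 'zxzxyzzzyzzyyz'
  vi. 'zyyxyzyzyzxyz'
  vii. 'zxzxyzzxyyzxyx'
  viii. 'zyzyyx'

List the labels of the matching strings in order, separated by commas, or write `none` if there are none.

vii

i → no match
ii → no match
iii → no match — must start with 'z'
iv → no match
v → no match
vi → no match
vii → match
viii → no match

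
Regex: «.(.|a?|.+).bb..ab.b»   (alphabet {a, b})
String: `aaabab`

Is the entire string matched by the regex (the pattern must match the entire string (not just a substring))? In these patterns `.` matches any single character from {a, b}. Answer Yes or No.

No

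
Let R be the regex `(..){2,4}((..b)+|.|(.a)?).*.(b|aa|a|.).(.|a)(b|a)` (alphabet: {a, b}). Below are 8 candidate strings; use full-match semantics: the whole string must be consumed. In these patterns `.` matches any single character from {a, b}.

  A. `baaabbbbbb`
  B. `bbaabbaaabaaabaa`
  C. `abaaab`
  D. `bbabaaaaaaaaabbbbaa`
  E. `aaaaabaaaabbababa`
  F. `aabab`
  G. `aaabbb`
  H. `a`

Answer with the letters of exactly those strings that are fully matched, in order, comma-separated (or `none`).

A, B, D, E

A → match
B → match
C → no match
D → match
E → match
F → no match
G → no match
H → no match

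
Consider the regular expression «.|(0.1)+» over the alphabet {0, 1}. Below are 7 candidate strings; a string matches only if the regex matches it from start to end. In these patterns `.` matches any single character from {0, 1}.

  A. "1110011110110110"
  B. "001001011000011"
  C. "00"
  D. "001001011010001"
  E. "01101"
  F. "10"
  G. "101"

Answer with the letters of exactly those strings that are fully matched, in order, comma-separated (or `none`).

A → no match
B → no match
C → no match
D → no match
E → no match
F → no match
G → no match

none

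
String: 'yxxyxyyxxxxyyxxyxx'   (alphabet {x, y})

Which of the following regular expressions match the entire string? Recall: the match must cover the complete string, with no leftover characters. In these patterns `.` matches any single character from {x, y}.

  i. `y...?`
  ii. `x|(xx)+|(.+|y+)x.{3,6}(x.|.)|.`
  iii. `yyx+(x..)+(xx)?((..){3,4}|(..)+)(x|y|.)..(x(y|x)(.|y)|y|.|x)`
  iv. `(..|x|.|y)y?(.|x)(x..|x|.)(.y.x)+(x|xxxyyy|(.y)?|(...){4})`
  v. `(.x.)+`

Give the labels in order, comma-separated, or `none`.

ii, v

i → no match
ii → match
iii → no match — must start with 'yyx'
iv → no match
v → match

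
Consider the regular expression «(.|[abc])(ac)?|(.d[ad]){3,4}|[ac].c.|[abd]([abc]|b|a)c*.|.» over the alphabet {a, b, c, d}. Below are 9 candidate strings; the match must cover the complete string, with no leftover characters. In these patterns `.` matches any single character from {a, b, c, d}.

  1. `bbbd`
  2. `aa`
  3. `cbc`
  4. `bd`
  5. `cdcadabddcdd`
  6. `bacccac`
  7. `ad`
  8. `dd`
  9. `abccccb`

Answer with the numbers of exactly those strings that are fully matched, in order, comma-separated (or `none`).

9

1 → no match
2 → no match
3 → no match
4 → no match
5 → no match
6 → no match
7 → no match
8 → no match
9 → match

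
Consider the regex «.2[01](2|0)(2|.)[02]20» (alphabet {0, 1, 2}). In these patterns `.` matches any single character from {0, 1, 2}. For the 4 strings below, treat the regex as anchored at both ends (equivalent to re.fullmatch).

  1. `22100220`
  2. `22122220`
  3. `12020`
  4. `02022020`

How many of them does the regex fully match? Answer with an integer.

1. `22100220` → match
2. `22122220` → match
3. `12020` → no match
4. `02022020` → match
Total matched: 3

3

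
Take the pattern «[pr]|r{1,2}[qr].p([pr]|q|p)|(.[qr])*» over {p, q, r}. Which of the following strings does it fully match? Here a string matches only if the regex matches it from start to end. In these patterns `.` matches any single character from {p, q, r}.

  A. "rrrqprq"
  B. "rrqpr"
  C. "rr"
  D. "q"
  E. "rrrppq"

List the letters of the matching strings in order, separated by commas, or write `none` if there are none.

A → no match
B → match
C → match
D → no match
E → match

B, C, E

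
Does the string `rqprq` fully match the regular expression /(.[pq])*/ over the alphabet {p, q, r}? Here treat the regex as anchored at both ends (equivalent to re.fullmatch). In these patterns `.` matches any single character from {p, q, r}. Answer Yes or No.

No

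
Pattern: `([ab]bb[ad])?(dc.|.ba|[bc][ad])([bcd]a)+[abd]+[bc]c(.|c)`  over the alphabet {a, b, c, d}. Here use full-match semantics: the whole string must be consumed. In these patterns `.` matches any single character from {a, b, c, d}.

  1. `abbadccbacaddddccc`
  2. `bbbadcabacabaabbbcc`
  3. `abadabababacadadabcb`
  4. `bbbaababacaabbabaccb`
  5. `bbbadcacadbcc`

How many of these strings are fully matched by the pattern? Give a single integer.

1 → match
2 → match
3 → match
4 → match
5 → match
Total matched: 5

5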